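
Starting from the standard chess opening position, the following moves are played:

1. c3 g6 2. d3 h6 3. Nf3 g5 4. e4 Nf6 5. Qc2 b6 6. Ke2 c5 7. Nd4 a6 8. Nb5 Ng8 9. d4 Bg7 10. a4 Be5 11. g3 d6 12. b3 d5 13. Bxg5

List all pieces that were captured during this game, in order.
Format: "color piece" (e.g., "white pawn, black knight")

Tracking captures:
  Bxg5: captured black pawn

black pawn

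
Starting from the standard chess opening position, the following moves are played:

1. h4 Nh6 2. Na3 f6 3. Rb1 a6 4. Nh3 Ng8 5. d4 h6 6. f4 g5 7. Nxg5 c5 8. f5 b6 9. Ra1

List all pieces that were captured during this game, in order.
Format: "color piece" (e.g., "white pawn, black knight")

Tracking captures:
  Nxg5: captured black pawn

black pawn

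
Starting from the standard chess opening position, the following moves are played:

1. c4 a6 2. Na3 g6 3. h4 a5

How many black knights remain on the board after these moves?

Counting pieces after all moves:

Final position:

  a b c d e f g h
  ─────────────────
8│♜ ♞ ♝ ♛ ♚ ♝ ♞ ♜│8
7│· ♟ ♟ ♟ ♟ ♟ · ♟│7
6│· · · · · · ♟ ·│6
5│♟ · · · · · · ·│5
4│· · ♙ · · · · ♙│4
3│♘ · · · · · · ·│3
2│♙ ♙ · ♙ ♙ ♙ ♙ ·│2
1│♖ · ♗ ♕ ♔ ♗ ♘ ♖│1
  ─────────────────
  a b c d e f g h


2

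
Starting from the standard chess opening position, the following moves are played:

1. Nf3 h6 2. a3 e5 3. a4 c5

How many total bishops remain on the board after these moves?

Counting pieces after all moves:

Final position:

  a b c d e f g h
  ─────────────────
8│♜ ♞ ♝ ♛ ♚ ♝ ♞ ♜│8
7│♟ ♟ · ♟ · ♟ ♟ ·│7
6│· · · · · · · ♟│6
5│· · ♟ · ♟ · · ·│5
4│♙ · · · · · · ·│4
3│· · · · · ♘ · ·│3
2│· ♙ ♙ ♙ ♙ ♙ ♙ ♙│2
1│♖ ♘ ♗ ♕ ♔ ♗ · ♖│1
  ─────────────────
  a b c d e f g h


4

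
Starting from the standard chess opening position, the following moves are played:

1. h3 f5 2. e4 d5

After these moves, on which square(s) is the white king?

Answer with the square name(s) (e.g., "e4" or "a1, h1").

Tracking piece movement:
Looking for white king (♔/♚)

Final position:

  a b c d e f g h
  ─────────────────
8│♜ ♞ ♝ ♛ ♚ ♝ ♞ ♜│8
7│♟ ♟ ♟ · ♟ · ♟ ♟│7
6│· · · · · · · ·│6
5│· · · ♟ · ♟ · ·│5
4│· · · · ♙ · · ·│4
3│· · · · · · · ♙│3
2│♙ ♙ ♙ ♙ · ♙ ♙ ·│2
1│♖ ♘ ♗ ♕ ♔ ♗ ♘ ♖│1
  ─────────────────
  a b c d e f g h


e1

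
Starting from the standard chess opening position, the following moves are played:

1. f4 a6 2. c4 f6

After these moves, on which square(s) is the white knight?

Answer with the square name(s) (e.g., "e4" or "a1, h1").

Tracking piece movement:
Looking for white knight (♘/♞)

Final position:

  a b c d e f g h
  ─────────────────
8│♜ ♞ ♝ ♛ ♚ ♝ ♞ ♜│8
7│· ♟ ♟ ♟ ♟ · ♟ ♟│7
6│♟ · · · · ♟ · ·│6
5│· · · · · · · ·│5
4│· · ♙ · · ♙ · ·│4
3│· · · · · · · ·│3
2│♙ ♙ · ♙ ♙ · ♙ ♙│2
1│♖ ♘ ♗ ♕ ♔ ♗ ♘ ♖│1
  ─────────────────
  a b c d e f g h


b1, g1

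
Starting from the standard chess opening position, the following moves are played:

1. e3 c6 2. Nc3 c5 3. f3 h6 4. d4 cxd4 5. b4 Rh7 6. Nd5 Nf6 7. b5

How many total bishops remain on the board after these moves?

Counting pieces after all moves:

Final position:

  a b c d e f g h
  ─────────────────
8│♜ ♞ ♝ ♛ ♚ ♝ · ·│8
7│♟ ♟ · ♟ ♟ ♟ ♟ ♜│7
6│· · · · · ♞ · ♟│6
5│· ♙ · ♘ · · · ·│5
4│· · · ♟ · · · ·│4
3│· · · · ♙ ♙ · ·│3
2│♙ · ♙ · · · ♙ ♙│2
1│♖ · ♗ ♕ ♔ ♗ ♘ ♖│1
  ─────────────────
  a b c d e f g h


4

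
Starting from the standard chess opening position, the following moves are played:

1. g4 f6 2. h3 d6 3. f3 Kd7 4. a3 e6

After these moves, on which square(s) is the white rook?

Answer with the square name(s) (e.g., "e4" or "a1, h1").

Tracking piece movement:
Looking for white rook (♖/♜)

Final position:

  a b c d e f g h
  ─────────────────
8│♜ ♞ ♝ ♛ · ♝ ♞ ♜│8
7│♟ ♟ ♟ ♚ · · ♟ ♟│7
6│· · · ♟ ♟ ♟ · ·│6
5│· · · · · · · ·│5
4│· · · · · · ♙ ·│4
3│♙ · · · · ♙ · ♙│3
2│· ♙ ♙ ♙ ♙ · · ·│2
1│♖ ♘ ♗ ♕ ♔ ♗ ♘ ♖│1
  ─────────────────
  a b c d e f g h


a1, h1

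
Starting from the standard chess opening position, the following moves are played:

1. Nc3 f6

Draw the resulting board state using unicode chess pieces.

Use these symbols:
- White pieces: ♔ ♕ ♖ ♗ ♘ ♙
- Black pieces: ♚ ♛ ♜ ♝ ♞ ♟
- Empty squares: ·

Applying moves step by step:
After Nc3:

♜ ♞ ♝ ♛ ♚ ♝ ♞ ♜
♟ ♟ ♟ ♟ ♟ ♟ ♟ ♟
· · · · · · · ·
· · · · · · · ·
· · · · · · · ·
· · ♘ · · · · ·
♙ ♙ ♙ ♙ ♙ ♙ ♙ ♙
♖ · ♗ ♕ ♔ ♗ ♘ ♖


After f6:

♜ ♞ ♝ ♛ ♚ ♝ ♞ ♜
♟ ♟ ♟ ♟ ♟ · ♟ ♟
· · · · · ♟ · ·
· · · · · · · ·
· · · · · · · ·
· · ♘ · · · · ·
♙ ♙ ♙ ♙ ♙ ♙ ♙ ♙
♖ · ♗ ♕ ♔ ♗ ♘ ♖



  a b c d e f g h
  ─────────────────
8│♜ ♞ ♝ ♛ ♚ ♝ ♞ ♜│8
7│♟ ♟ ♟ ♟ ♟ · ♟ ♟│7
6│· · · · · ♟ · ·│6
5│· · · · · · · ·│5
4│· · · · · · · ·│4
3│· · ♘ · · · · ·│3
2│♙ ♙ ♙ ♙ ♙ ♙ ♙ ♙│2
1│♖ · ♗ ♕ ♔ ♗ ♘ ♖│1
  ─────────────────
  a b c d e f g h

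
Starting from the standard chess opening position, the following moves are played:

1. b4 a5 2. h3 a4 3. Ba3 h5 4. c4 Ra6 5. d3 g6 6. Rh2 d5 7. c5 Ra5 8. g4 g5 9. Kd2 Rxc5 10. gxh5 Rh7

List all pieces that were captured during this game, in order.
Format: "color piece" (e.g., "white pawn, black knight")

Tracking captures:
  Rxc5: captured white pawn
  gxh5: captured black pawn

white pawn, black pawn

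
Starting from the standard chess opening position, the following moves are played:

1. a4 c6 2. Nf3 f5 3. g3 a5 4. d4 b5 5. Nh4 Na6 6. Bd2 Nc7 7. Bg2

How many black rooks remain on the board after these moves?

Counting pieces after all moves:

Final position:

  a b c d e f g h
  ─────────────────
8│♜ · ♝ ♛ ♚ ♝ ♞ ♜│8
7│· · ♞ ♟ ♟ · ♟ ♟│7
6│· · ♟ · · · · ·│6
5│♟ ♟ · · · ♟ · ·│5
4│♙ · · ♙ · · · ♘│4
3│· · · · · · ♙ ·│3
2│· ♙ ♙ ♗ ♙ ♙ ♗ ♙│2
1│♖ ♘ · ♕ ♔ · · ♖│1
  ─────────────────
  a b c d e f g h


2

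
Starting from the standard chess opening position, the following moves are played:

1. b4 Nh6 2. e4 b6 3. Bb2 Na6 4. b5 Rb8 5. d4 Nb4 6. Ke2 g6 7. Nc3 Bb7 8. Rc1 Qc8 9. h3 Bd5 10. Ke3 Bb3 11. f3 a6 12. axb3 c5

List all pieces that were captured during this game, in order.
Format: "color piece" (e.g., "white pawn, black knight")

Tracking captures:
  axb3: captured black bishop

black bishop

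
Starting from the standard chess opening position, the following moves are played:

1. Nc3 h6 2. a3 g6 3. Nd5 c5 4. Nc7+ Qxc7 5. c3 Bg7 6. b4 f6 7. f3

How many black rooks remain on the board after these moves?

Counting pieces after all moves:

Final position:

  a b c d e f g h
  ─────────────────
8│♜ ♞ ♝ · ♚ · ♞ ♜│8
7│♟ ♟ ♛ ♟ ♟ · ♝ ·│7
6│· · · · · ♟ ♟ ♟│6
5│· · ♟ · · · · ·│5
4│· ♙ · · · · · ·│4
3│♙ · ♙ · · ♙ · ·│3
2│· · · ♙ ♙ · ♙ ♙│2
1│♖ · ♗ ♕ ♔ ♗ ♘ ♖│1
  ─────────────────
  a b c d e f g h


2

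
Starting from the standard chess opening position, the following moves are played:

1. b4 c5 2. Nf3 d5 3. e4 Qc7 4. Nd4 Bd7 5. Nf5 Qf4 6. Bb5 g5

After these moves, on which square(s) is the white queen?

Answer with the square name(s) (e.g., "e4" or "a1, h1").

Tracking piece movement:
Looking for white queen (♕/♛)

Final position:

  a b c d e f g h
  ─────────────────
8│♜ ♞ · · ♚ ♝ ♞ ♜│8
7│♟ ♟ · ♝ ♟ ♟ · ♟│7
6│· · · · · · · ·│6
5│· ♗ ♟ ♟ · ♘ ♟ ·│5
4│· ♙ · · ♙ ♛ · ·│4
3│· · · · · · · ·│3
2│♙ · ♙ ♙ · ♙ ♙ ♙│2
1│♖ ♘ ♗ ♕ ♔ · · ♖│1
  ─────────────────
  a b c d e f g h


d1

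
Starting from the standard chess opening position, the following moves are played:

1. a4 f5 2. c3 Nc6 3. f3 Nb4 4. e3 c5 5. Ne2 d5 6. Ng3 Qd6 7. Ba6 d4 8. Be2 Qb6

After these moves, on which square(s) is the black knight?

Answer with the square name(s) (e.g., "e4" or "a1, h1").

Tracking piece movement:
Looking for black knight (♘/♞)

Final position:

  a b c d e f g h
  ─────────────────
8│♜ · ♝ · ♚ ♝ ♞ ♜│8
7│♟ ♟ · · ♟ · ♟ ♟│7
6│· ♛ · · · · · ·│6
5│· · ♟ · · ♟ · ·│5
4│♙ ♞ · ♟ · · · ·│4
3│· · ♙ · ♙ ♙ ♘ ·│3
2│· ♙ · ♙ ♗ · ♙ ♙│2
1│♖ ♘ ♗ ♕ ♔ · · ♖│1
  ─────────────────
  a b c d e f g h


b4, g8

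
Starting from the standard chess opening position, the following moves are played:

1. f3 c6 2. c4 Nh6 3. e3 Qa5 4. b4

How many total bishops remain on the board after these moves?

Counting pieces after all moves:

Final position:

  a b c d e f g h
  ─────────────────
8│♜ ♞ ♝ · ♚ ♝ · ♜│8
7│♟ ♟ · ♟ ♟ ♟ ♟ ♟│7
6│· · ♟ · · · · ♞│6
5│♛ · · · · · · ·│5
4│· ♙ ♙ · · · · ·│4
3│· · · · ♙ ♙ · ·│3
2│♙ · · ♙ · · ♙ ♙│2
1│♖ ♘ ♗ ♕ ♔ ♗ ♘ ♖│1
  ─────────────────
  a b c d e f g h


4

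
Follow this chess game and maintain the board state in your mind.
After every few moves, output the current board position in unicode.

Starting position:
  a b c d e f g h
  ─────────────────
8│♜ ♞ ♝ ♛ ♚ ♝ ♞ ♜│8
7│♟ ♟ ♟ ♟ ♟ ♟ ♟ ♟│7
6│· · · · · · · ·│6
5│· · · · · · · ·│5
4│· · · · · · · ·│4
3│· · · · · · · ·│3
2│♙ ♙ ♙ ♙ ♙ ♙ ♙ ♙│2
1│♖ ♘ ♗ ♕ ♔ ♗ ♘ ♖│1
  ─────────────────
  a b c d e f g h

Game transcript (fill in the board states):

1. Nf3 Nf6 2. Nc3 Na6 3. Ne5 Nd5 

  a b c d e f g h
  ─────────────────
8│♜ · ♝ ♛ ♚ ♝ · ♜│8
7│♟ ♟ ♟ ♟ ♟ ♟ ♟ ♟│7
6│♞ · · · · · · ·│6
5│· · · ♞ ♘ · · ·│5
4│· · · · · · · ·│4
3│· · ♘ · · · · ·│3
2│♙ ♙ ♙ ♙ ♙ ♙ ♙ ♙│2
1│♖ · ♗ ♕ ♔ ♗ · ♖│1
  ─────────────────
  a b c d e f g h

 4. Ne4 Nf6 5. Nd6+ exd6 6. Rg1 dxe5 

  a b c d e f g h
  ─────────────────
8│♜ · ♝ ♛ ♚ ♝ · ♜│8
7│♟ ♟ ♟ ♟ · ♟ ♟ ♟│7
6│♞ · · · · ♞ · ·│6
5│· · · · ♟ · · ·│5
4│· · · · · · · ·│4
3│· · · · · · · ·│3
2│♙ ♙ ♙ ♙ ♙ ♙ ♙ ♙│2
1│♖ · ♗ ♕ ♔ ♗ ♖ ·│1
  ─────────────────
  a b c d e f g h

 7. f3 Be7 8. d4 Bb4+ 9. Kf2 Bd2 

  a b c d e f g h
  ─────────────────
8│♜ · ♝ ♛ ♚ · · ♜│8
7│♟ ♟ ♟ ♟ · ♟ ♟ ♟│7
6│♞ · · · · ♞ · ·│6
5│· · · · ♟ · · ·│5
4│· · · ♙ · · · ·│4
3│· · · · · ♙ · ·│3
2│♙ ♙ ♙ ♝ ♙ ♔ ♙ ♙│2
1│♖ · ♗ ♕ · ♗ ♖ ·│1
  ─────────────────
  a b c d e f g h

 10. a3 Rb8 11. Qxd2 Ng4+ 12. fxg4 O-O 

  a b c d e f g h
  ─────────────────
8│· ♜ ♝ ♛ · ♜ ♚ ·│8
7│♟ ♟ ♟ ♟ · ♟ ♟ ♟│7
6│♞ · · · · · · ·│6
5│· · · · ♟ · · ·│5
4│· · · ♙ · · ♙ ·│4
3│♙ · · · · · · ·│3
2│· ♙ ♙ ♕ ♙ ♔ ♙ ♙│2
1│♖ · ♗ · · ♗ ♖ ·│1
  ─────────────────
  a b c d e f g h



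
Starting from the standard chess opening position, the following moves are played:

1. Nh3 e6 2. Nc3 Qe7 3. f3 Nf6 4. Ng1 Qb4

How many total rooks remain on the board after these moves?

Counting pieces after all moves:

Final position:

  a b c d e f g h
  ─────────────────
8│♜ ♞ ♝ · ♚ ♝ · ♜│8
7│♟ ♟ ♟ ♟ · ♟ ♟ ♟│7
6│· · · · ♟ ♞ · ·│6
5│· · · · · · · ·│5
4│· ♛ · · · · · ·│4
3│· · ♘ · · ♙ · ·│3
2│♙ ♙ ♙ ♙ ♙ · ♙ ♙│2
1│♖ · ♗ ♕ ♔ ♗ ♘ ♖│1
  ─────────────────
  a b c d e f g h


4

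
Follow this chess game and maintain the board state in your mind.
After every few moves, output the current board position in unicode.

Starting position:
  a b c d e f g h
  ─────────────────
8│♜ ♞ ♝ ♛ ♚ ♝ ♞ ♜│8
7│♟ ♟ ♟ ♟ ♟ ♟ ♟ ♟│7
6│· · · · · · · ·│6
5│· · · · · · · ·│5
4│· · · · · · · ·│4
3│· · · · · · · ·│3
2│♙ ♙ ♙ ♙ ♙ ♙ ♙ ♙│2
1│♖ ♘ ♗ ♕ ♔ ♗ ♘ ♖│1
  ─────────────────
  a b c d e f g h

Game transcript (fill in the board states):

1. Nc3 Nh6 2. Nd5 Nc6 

  a b c d e f g h
  ─────────────────
8│♜ · ♝ ♛ ♚ ♝ · ♜│8
7│♟ ♟ ♟ ♟ ♟ ♟ ♟ ♟│7
6│· · ♞ · · · · ♞│6
5│· · · ♘ · · · ·│5
4│· · · · · · · ·│4
3│· · · · · · · ·│3
2│♙ ♙ ♙ ♙ ♙ ♙ ♙ ♙│2
1│♖ · ♗ ♕ ♔ ♗ ♘ ♖│1
  ─────────────────
  a b c d e f g h

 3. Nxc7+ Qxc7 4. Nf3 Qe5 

  a b c d e f g h
  ─────────────────
8│♜ · ♝ · ♚ ♝ · ♜│8
7│♟ ♟ · ♟ ♟ ♟ ♟ ♟│7
6│· · ♞ · · · · ♞│6
5│· · · · ♛ · · ·│5
4│· · · · · · · ·│4
3│· · · · · ♘ · ·│3
2│♙ ♙ ♙ ♙ ♙ ♙ ♙ ♙│2
1│♖ · ♗ ♕ ♔ ♗ · ♖│1
  ─────────────────
  a b c d e f g h

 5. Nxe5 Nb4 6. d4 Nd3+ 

  a b c d e f g h
  ─────────────────
8│♜ · ♝ · ♚ ♝ · ♜│8
7│♟ ♟ · ♟ ♟ ♟ ♟ ♟│7
6│· · · · · · · ♞│6
5│· · · · ♘ · · ·│5
4│· · · ♙ · · · ·│4
3│· · · ♞ · · · ·│3
2│♙ ♙ ♙ · ♙ ♙ ♙ ♙│2
1│♖ · ♗ ♕ ♔ ♗ · ♖│1
  ─────────────────
  a b c d e f g h

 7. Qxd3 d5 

  a b c d e f g h
  ─────────────────
8│♜ · ♝ · ♚ ♝ · ♜│8
7│♟ ♟ · · ♟ ♟ ♟ ♟│7
6│· · · · · · · ♞│6
5│· · · ♟ ♘ · · ·│5
4│· · · ♙ · · · ·│4
3│· · · ♕ · · · ·│3
2│♙ ♙ ♙ · ♙ ♙ ♙ ♙│2
1│♖ · ♗ · ♔ ♗ · ♖│1
  ─────────────────
  a b c d e f g h


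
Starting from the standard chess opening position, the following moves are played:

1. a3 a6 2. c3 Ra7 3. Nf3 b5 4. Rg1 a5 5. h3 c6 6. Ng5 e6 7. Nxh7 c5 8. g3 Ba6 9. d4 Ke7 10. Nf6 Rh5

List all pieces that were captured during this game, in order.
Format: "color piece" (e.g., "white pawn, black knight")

Tracking captures:
  Nxh7: captured black pawn

black pawn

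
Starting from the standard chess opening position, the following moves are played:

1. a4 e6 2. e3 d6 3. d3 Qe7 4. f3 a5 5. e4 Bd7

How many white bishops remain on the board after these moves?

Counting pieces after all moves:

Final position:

  a b c d e f g h
  ─────────────────
8│♜ ♞ · · ♚ ♝ ♞ ♜│8
7│· ♟ ♟ ♝ ♛ ♟ ♟ ♟│7
6│· · · ♟ ♟ · · ·│6
5│♟ · · · · · · ·│5
4│♙ · · · ♙ · · ·│4
3│· · · ♙ · ♙ · ·│3
2│· ♙ ♙ · · · ♙ ♙│2
1│♖ ♘ ♗ ♕ ♔ ♗ ♘ ♖│1
  ─────────────────
  a b c d e f g h


2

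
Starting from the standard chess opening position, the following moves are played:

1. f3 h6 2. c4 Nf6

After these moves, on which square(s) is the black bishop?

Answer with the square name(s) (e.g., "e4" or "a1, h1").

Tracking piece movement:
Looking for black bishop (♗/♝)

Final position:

  a b c d e f g h
  ─────────────────
8│♜ ♞ ♝ ♛ ♚ ♝ · ♜│8
7│♟ ♟ ♟ ♟ ♟ ♟ ♟ ·│7
6│· · · · · ♞ · ♟│6
5│· · · · · · · ·│5
4│· · ♙ · · · · ·│4
3│· · · · · ♙ · ·│3
2│♙ ♙ · ♙ ♙ · ♙ ♙│2
1│♖ ♘ ♗ ♕ ♔ ♗ ♘ ♖│1
  ─────────────────
  a b c d e f g h


c8, f8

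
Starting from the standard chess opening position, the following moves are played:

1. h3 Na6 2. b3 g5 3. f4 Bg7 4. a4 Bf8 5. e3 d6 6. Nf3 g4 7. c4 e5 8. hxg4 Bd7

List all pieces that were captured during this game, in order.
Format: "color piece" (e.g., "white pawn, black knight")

Tracking captures:
  hxg4: captured black pawn

black pawn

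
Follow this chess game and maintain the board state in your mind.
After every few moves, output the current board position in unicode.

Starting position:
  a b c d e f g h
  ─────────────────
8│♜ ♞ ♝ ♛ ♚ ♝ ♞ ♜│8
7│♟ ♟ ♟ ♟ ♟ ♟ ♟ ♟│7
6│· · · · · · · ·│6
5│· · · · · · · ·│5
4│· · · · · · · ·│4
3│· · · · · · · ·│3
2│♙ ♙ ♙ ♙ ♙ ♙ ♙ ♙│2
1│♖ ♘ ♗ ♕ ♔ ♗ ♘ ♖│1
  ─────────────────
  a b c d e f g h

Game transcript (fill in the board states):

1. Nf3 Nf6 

  a b c d e f g h
  ─────────────────
8│♜ ♞ ♝ ♛ ♚ ♝ · ♜│8
7│♟ ♟ ♟ ♟ ♟ ♟ ♟ ♟│7
6│· · · · · ♞ · ·│6
5│· · · · · · · ·│5
4│· · · · · · · ·│4
3│· · · · · ♘ · ·│3
2│♙ ♙ ♙ ♙ ♙ ♙ ♙ ♙│2
1│♖ ♘ ♗ ♕ ♔ ♗ · ♖│1
  ─────────────────
  a b c d e f g h

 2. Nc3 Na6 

  a b c d e f g h
  ─────────────────
8│♜ · ♝ ♛ ♚ ♝ · ♜│8
7│♟ ♟ ♟ ♟ ♟ ♟ ♟ ♟│7
6│♞ · · · · ♞ · ·│6
5│· · · · · · · ·│5
4│· · · · · · · ·│4
3│· · ♘ · · ♘ · ·│3
2│♙ ♙ ♙ ♙ ♙ ♙ ♙ ♙│2
1│♖ · ♗ ♕ ♔ ♗ · ♖│1
  ─────────────────
  a b c d e f g h

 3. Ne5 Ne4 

  a b c d e f g h
  ─────────────────
8│♜ · ♝ ♛ ♚ ♝ · ♜│8
7│♟ ♟ ♟ ♟ ♟ ♟ ♟ ♟│7
6│♞ · · · · · · ·│6
5│· · · · ♘ · · ·│5
4│· · · · ♞ · · ·│4
3│· · ♘ · · · · ·│3
2│♙ ♙ ♙ ♙ ♙ ♙ ♙ ♙│2
1│♖ · ♗ ♕ ♔ ♗ · ♖│1
  ─────────────────
  a b c d e f g h

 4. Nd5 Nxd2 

  a b c d e f g h
  ─────────────────
8│♜ · ♝ ♛ ♚ ♝ · ♜│8
7│♟ ♟ ♟ ♟ ♟ ♟ ♟ ♟│7
6│♞ · · · · · · ·│6
5│· · · ♘ ♘ · · ·│5
4│· · · · · · · ·│4
3│· · · · · · · ·│3
2│♙ ♙ ♙ ♞ ♙ ♙ ♙ ♙│2
1│♖ · ♗ ♕ ♔ ♗ · ♖│1
  ─────────────────
  a b c d e f g h



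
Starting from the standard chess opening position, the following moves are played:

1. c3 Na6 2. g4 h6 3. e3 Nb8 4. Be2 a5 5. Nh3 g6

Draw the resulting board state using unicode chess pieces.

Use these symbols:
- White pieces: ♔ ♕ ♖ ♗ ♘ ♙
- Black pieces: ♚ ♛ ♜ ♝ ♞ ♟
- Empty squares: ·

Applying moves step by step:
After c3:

♜ ♞ ♝ ♛ ♚ ♝ ♞ ♜
♟ ♟ ♟ ♟ ♟ ♟ ♟ ♟
· · · · · · · ·
· · · · · · · ·
· · · · · · · ·
· · ♙ · · · · ·
♙ ♙ · ♙ ♙ ♙ ♙ ♙
♖ ♘ ♗ ♕ ♔ ♗ ♘ ♖


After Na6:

♜ · ♝ ♛ ♚ ♝ ♞ ♜
♟ ♟ ♟ ♟ ♟ ♟ ♟ ♟
♞ · · · · · · ·
· · · · · · · ·
· · · · · · · ·
· · ♙ · · · · ·
♙ ♙ · ♙ ♙ ♙ ♙ ♙
♖ ♘ ♗ ♕ ♔ ♗ ♘ ♖


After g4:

♜ · ♝ ♛ ♚ ♝ ♞ ♜
♟ ♟ ♟ ♟ ♟ ♟ ♟ ♟
♞ · · · · · · ·
· · · · · · · ·
· · · · · · ♙ ·
· · ♙ · · · · ·
♙ ♙ · ♙ ♙ ♙ · ♙
♖ ♘ ♗ ♕ ♔ ♗ ♘ ♖


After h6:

♜ · ♝ ♛ ♚ ♝ ♞ ♜
♟ ♟ ♟ ♟ ♟ ♟ ♟ ·
♞ · · · · · · ♟
· · · · · · · ·
· · · · · · ♙ ·
· · ♙ · · · · ·
♙ ♙ · ♙ ♙ ♙ · ♙
♖ ♘ ♗ ♕ ♔ ♗ ♘ ♖


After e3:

♜ · ♝ ♛ ♚ ♝ ♞ ♜
♟ ♟ ♟ ♟ ♟ ♟ ♟ ·
♞ · · · · · · ♟
· · · · · · · ·
· · · · · · ♙ ·
· · ♙ · ♙ · · ·
♙ ♙ · ♙ · ♙ · ♙
♖ ♘ ♗ ♕ ♔ ♗ ♘ ♖


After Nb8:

♜ ♞ ♝ ♛ ♚ ♝ ♞ ♜
♟ ♟ ♟ ♟ ♟ ♟ ♟ ·
· · · · · · · ♟
· · · · · · · ·
· · · · · · ♙ ·
· · ♙ · ♙ · · ·
♙ ♙ · ♙ · ♙ · ♙
♖ ♘ ♗ ♕ ♔ ♗ ♘ ♖


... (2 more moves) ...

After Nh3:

♜ ♞ ♝ ♛ ♚ ♝ ♞ ♜
· ♟ ♟ ♟ ♟ ♟ ♟ ·
· · · · · · · ♟
♟ · · · · · · ·
· · · · · · ♙ ·
· · ♙ · ♙ · · ♘
♙ ♙ · ♙ ♗ ♙ · ♙
♖ ♘ ♗ ♕ ♔ · · ♖


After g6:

♜ ♞ ♝ ♛ ♚ ♝ ♞ ♜
· ♟ ♟ ♟ ♟ ♟ · ·
· · · · · · ♟ ♟
♟ · · · · · · ·
· · · · · · ♙ ·
· · ♙ · ♙ · · ♘
♙ ♙ · ♙ ♗ ♙ · ♙
♖ ♘ ♗ ♕ ♔ · · ♖



  a b c d e f g h
  ─────────────────
8│♜ ♞ ♝ ♛ ♚ ♝ ♞ ♜│8
7│· ♟ ♟ ♟ ♟ ♟ · ·│7
6│· · · · · · ♟ ♟│6
5│♟ · · · · · · ·│5
4│· · · · · · ♙ ·│4
3│· · ♙ · ♙ · · ♘│3
2│♙ ♙ · ♙ ♗ ♙ · ♙│2
1│♖ ♘ ♗ ♕ ♔ · · ♖│1
  ─────────────────
  a b c d e f g h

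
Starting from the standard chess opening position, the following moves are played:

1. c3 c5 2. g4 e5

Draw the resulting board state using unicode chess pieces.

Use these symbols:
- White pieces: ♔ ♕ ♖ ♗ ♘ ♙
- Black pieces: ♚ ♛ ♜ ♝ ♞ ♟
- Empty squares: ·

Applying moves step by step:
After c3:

♜ ♞ ♝ ♛ ♚ ♝ ♞ ♜
♟ ♟ ♟ ♟ ♟ ♟ ♟ ♟
· · · · · · · ·
· · · · · · · ·
· · · · · · · ·
· · ♙ · · · · ·
♙ ♙ · ♙ ♙ ♙ ♙ ♙
♖ ♘ ♗ ♕ ♔ ♗ ♘ ♖


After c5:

♜ ♞ ♝ ♛ ♚ ♝ ♞ ♜
♟ ♟ · ♟ ♟ ♟ ♟ ♟
· · · · · · · ·
· · ♟ · · · · ·
· · · · · · · ·
· · ♙ · · · · ·
♙ ♙ · ♙ ♙ ♙ ♙ ♙
♖ ♘ ♗ ♕ ♔ ♗ ♘ ♖


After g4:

♜ ♞ ♝ ♛ ♚ ♝ ♞ ♜
♟ ♟ · ♟ ♟ ♟ ♟ ♟
· · · · · · · ·
· · ♟ · · · · ·
· · · · · · ♙ ·
· · ♙ · · · · ·
♙ ♙ · ♙ ♙ ♙ · ♙
♖ ♘ ♗ ♕ ♔ ♗ ♘ ♖


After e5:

♜ ♞ ♝ ♛ ♚ ♝ ♞ ♜
♟ ♟ · ♟ · ♟ ♟ ♟
· · · · · · · ·
· · ♟ · ♟ · · ·
· · · · · · ♙ ·
· · ♙ · · · · ·
♙ ♙ · ♙ ♙ ♙ · ♙
♖ ♘ ♗ ♕ ♔ ♗ ♘ ♖



  a b c d e f g h
  ─────────────────
8│♜ ♞ ♝ ♛ ♚ ♝ ♞ ♜│8
7│♟ ♟ · ♟ · ♟ ♟ ♟│7
6│· · · · · · · ·│6
5│· · ♟ · ♟ · · ·│5
4│· · · · · · ♙ ·│4
3│· · ♙ · · · · ·│3
2│♙ ♙ · ♙ ♙ ♙ · ♙│2
1│♖ ♘ ♗ ♕ ♔ ♗ ♘ ♖│1
  ─────────────────
  a b c d e f g h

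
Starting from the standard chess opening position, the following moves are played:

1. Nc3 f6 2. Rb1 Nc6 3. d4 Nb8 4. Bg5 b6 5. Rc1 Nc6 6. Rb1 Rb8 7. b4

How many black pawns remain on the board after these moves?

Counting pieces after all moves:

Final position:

  a b c d e f g h
  ─────────────────
8│· ♜ ♝ ♛ ♚ ♝ ♞ ♜│8
7│♟ · ♟ ♟ ♟ · ♟ ♟│7
6│· ♟ ♞ · · ♟ · ·│6
5│· · · · · · ♗ ·│5
4│· ♙ · ♙ · · · ·│4
3│· · ♘ · · · · ·│3
2│♙ · ♙ · ♙ ♙ ♙ ♙│2
1│· ♖ · ♕ ♔ ♗ ♘ ♖│1
  ─────────────────
  a b c d e f g h


8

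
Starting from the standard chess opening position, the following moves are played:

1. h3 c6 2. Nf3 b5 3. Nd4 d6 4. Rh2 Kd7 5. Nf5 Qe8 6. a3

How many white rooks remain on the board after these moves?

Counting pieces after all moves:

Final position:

  a b c d e f g h
  ─────────────────
8│♜ ♞ ♝ · ♛ ♝ ♞ ♜│8
7│♟ · · ♚ ♟ ♟ ♟ ♟│7
6│· · ♟ ♟ · · · ·│6
5│· ♟ · · · ♘ · ·│5
4│· · · · · · · ·│4
3│♙ · · · · · · ♙│3
2│· ♙ ♙ ♙ ♙ ♙ ♙ ♖│2
1│♖ ♘ ♗ ♕ ♔ ♗ · ·│1
  ─────────────────
  a b c d e f g h


2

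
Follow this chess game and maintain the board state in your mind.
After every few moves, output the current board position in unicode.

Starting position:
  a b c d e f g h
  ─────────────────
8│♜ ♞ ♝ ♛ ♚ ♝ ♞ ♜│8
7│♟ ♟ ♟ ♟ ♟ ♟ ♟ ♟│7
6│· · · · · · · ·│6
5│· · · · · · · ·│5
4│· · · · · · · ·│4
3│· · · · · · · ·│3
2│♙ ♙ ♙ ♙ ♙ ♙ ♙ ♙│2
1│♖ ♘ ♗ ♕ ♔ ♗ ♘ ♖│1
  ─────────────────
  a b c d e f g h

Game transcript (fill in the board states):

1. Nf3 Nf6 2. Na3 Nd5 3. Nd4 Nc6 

  a b c d e f g h
  ─────────────────
8│♜ · ♝ ♛ ♚ ♝ · ♜│8
7│♟ ♟ ♟ ♟ ♟ ♟ ♟ ♟│7
6│· · ♞ · · · · ·│6
5│· · · ♞ · · · ·│5
4│· · · ♘ · · · ·│4
3│♘ · · · · · · ·│3
2│♙ ♙ ♙ ♙ ♙ ♙ ♙ ♙│2
1│♖ · ♗ ♕ ♔ ♗ · ♖│1
  ─────────────────
  a b c d e f g h

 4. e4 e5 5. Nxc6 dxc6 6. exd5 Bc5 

  a b c d e f g h
  ─────────────────
8│♜ · ♝ ♛ ♚ · · ♜│8
7│♟ ♟ ♟ · · ♟ ♟ ♟│7
6│· · ♟ · · · · ·│6
5│· · ♝ ♙ ♟ · · ·│5
4│· · · · · · · ·│4
3│♘ · · · · · · ·│3
2│♙ ♙ ♙ ♙ · ♙ ♙ ♙│2
1│♖ · ♗ ♕ ♔ ♗ · ♖│1
  ─────────────────
  a b c d e f g h

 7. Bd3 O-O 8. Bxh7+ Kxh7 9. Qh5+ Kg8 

  a b c d e f g h
  ─────────────────
8│♜ · ♝ ♛ · ♜ ♚ ·│8
7│♟ ♟ ♟ · · ♟ ♟ ·│7
6│· · ♟ · · · · ·│6
5│· · ♝ ♙ ♟ · · ♕│5
4│· · · · · · · ·│4
3│♘ · · · · · · ·│3
2│♙ ♙ ♙ ♙ · ♙ ♙ ♙│2
1│♖ · ♗ · ♔ · · ♖│1
  ─────────────────
  a b c d e f g h

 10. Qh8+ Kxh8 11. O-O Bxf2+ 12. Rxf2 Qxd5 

  a b c d e f g h
  ─────────────────
8│♜ · ♝ · · ♜ · ♚│8
7│♟ ♟ ♟ · · ♟ ♟ ·│7
6│· · ♟ · · · · ·│6
5│· · · ♛ ♟ · · ·│5
4│· · · · · · · ·│4
3│♘ · · · · · · ·│3
2│♙ ♙ ♙ ♙ · ♖ ♙ ♙│2
1│♖ · ♗ · · · ♔ ·│1
  ─────────────────
  a b c d e f g h

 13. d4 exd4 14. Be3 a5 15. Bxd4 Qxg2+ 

  a b c d e f g h
  ─────────────────
8│♜ · ♝ · · ♜ · ♚│8
7│· ♟ ♟ · · ♟ ♟ ·│7
6│· · ♟ · · · · ·│6
5│♟ · · · · · · ·│5
4│· · · ♗ · · · ·│4
3│♘ · · · · · · ·│3
2│♙ ♙ ♙ · · ♖ ♛ ♙│2
1│♖ · · · · · ♔ ·│1
  ─────────────────
  a b c d e f g h



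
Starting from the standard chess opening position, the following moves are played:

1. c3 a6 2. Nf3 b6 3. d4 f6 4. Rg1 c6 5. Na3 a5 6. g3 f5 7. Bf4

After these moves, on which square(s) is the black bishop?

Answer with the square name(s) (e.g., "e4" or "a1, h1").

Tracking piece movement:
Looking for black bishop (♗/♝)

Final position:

  a b c d e f g h
  ─────────────────
8│♜ ♞ ♝ ♛ ♚ ♝ ♞ ♜│8
7│· · · ♟ ♟ · ♟ ♟│7
6│· ♟ ♟ · · · · ·│6
5│♟ · · · · ♟ · ·│5
4│· · · ♙ · ♗ · ·│4
3│♘ · ♙ · · ♘ ♙ ·│3
2│♙ ♙ · · ♙ ♙ · ♙│2
1│♖ · · ♕ ♔ ♗ ♖ ·│1
  ─────────────────
  a b c d e f g h


c8, f8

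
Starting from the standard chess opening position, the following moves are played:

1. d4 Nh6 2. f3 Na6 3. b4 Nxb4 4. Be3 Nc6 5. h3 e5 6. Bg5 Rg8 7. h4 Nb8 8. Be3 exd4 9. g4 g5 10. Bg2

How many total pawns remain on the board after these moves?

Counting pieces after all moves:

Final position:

  a b c d e f g h
  ─────────────────
8│♜ ♞ ♝ ♛ ♚ ♝ ♜ ·│8
7│♟ ♟ ♟ ♟ · ♟ · ♟│7
6│· · · · · · · ♞│6
5│· · · · · · ♟ ·│5
4│· · · ♟ · · ♙ ♙│4
3│· · · · ♗ ♙ · ·│3
2│♙ · ♙ · ♙ · ♗ ·│2
1│♖ ♘ · ♕ ♔ · ♘ ♖│1
  ─────────────────
  a b c d e f g h


14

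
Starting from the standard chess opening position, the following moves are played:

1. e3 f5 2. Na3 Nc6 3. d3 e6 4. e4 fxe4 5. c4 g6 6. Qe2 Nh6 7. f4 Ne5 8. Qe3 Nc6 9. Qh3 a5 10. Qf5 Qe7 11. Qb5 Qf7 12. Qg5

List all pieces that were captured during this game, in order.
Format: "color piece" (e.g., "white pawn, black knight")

Tracking captures:
  fxe4: captured white pawn

white pawn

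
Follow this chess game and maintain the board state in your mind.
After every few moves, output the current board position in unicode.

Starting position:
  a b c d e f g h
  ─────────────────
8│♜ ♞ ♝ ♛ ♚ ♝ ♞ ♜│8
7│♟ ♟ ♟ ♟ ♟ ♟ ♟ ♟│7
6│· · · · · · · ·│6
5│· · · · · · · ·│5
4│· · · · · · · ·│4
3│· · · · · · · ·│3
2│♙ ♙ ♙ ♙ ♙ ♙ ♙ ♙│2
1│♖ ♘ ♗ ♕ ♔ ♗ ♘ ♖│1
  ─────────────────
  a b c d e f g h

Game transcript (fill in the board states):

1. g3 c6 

  a b c d e f g h
  ─────────────────
8│♜ ♞ ♝ ♛ ♚ ♝ ♞ ♜│8
7│♟ ♟ · ♟ ♟ ♟ ♟ ♟│7
6│· · ♟ · · · · ·│6
5│· · · · · · · ·│5
4│· · · · · · · ·│4
3│· · · · · · ♙ ·│3
2│♙ ♙ ♙ ♙ ♙ ♙ · ♙│2
1│♖ ♘ ♗ ♕ ♔ ♗ ♘ ♖│1
  ─────────────────
  a b c d e f g h

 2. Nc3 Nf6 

  a b c d e f g h
  ─────────────────
8│♜ ♞ ♝ ♛ ♚ ♝ · ♜│8
7│♟ ♟ · ♟ ♟ ♟ ♟ ♟│7
6│· · ♟ · · ♞ · ·│6
5│· · · · · · · ·│5
4│· · · · · · · ·│4
3│· · ♘ · · · ♙ ·│3
2│♙ ♙ ♙ ♙ ♙ ♙ · ♙│2
1│♖ · ♗ ♕ ♔ ♗ ♘ ♖│1
  ─────────────────
  a b c d e f g h

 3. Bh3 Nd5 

  a b c d e f g h
  ─────────────────
8│♜ ♞ ♝ ♛ ♚ ♝ · ♜│8
7│♟ ♟ · ♟ ♟ ♟ ♟ ♟│7
6│· · ♟ · · · · ·│6
5│· · · ♞ · · · ·│5
4│· · · · · · · ·│4
3│· · ♘ · · · ♙ ♗│3
2│♙ ♙ ♙ ♙ ♙ ♙ · ♙│2
1│♖ · ♗ ♕ ♔ · ♘ ♖│1
  ─────────────────
  a b c d e f g h



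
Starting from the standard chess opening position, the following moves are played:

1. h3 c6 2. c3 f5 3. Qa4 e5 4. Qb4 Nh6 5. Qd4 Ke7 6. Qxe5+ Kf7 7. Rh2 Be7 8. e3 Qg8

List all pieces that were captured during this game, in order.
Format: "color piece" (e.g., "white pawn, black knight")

Tracking captures:
  Qxe5+: captured black pawn

black pawn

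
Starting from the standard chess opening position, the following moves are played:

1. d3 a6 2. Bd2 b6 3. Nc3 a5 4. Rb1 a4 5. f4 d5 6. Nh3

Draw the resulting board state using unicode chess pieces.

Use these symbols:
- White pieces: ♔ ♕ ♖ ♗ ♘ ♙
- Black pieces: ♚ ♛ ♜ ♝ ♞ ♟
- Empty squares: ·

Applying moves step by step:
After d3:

♜ ♞ ♝ ♛ ♚ ♝ ♞ ♜
♟ ♟ ♟ ♟ ♟ ♟ ♟ ♟
· · · · · · · ·
· · · · · · · ·
· · · · · · · ·
· · · ♙ · · · ·
♙ ♙ ♙ · ♙ ♙ ♙ ♙
♖ ♘ ♗ ♕ ♔ ♗ ♘ ♖


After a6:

♜ ♞ ♝ ♛ ♚ ♝ ♞ ♜
· ♟ ♟ ♟ ♟ ♟ ♟ ♟
♟ · · · · · · ·
· · · · · · · ·
· · · · · · · ·
· · · ♙ · · · ·
♙ ♙ ♙ · ♙ ♙ ♙ ♙
♖ ♘ ♗ ♕ ♔ ♗ ♘ ♖


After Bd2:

♜ ♞ ♝ ♛ ♚ ♝ ♞ ♜
· ♟ ♟ ♟ ♟ ♟ ♟ ♟
♟ · · · · · · ·
· · · · · · · ·
· · · · · · · ·
· · · ♙ · · · ·
♙ ♙ ♙ ♗ ♙ ♙ ♙ ♙
♖ ♘ · ♕ ♔ ♗ ♘ ♖


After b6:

♜ ♞ ♝ ♛ ♚ ♝ ♞ ♜
· · ♟ ♟ ♟ ♟ ♟ ♟
♟ ♟ · · · · · ·
· · · · · · · ·
· · · · · · · ·
· · · ♙ · · · ·
♙ ♙ ♙ ♗ ♙ ♙ ♙ ♙
♖ ♘ · ♕ ♔ ♗ ♘ ♖


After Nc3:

♜ ♞ ♝ ♛ ♚ ♝ ♞ ♜
· · ♟ ♟ ♟ ♟ ♟ ♟
♟ ♟ · · · · · ·
· · · · · · · ·
· · · · · · · ·
· · ♘ ♙ · · · ·
♙ ♙ ♙ ♗ ♙ ♙ ♙ ♙
♖ · · ♕ ♔ ♗ ♘ ♖


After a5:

♜ ♞ ♝ ♛ ♚ ♝ ♞ ♜
· · ♟ ♟ ♟ ♟ ♟ ♟
· ♟ · · · · · ·
♟ · · · · · · ·
· · · · · · · ·
· · ♘ ♙ · · · ·
♙ ♙ ♙ ♗ ♙ ♙ ♙ ♙
♖ · · ♕ ♔ ♗ ♘ ♖


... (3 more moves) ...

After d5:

♜ ♞ ♝ ♛ ♚ ♝ ♞ ♜
· · ♟ · ♟ ♟ ♟ ♟
· ♟ · · · · · ·
· · · ♟ · · · ·
♟ · · · · ♙ · ·
· · ♘ ♙ · · · ·
♙ ♙ ♙ ♗ ♙ · ♙ ♙
· ♖ · ♕ ♔ ♗ ♘ ♖


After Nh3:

♜ ♞ ♝ ♛ ♚ ♝ ♞ ♜
· · ♟ · ♟ ♟ ♟ ♟
· ♟ · · · · · ·
· · · ♟ · · · ·
♟ · · · · ♙ · ·
· · ♘ ♙ · · · ♘
♙ ♙ ♙ ♗ ♙ · ♙ ♙
· ♖ · ♕ ♔ ♗ · ♖



  a b c d e f g h
  ─────────────────
8│♜ ♞ ♝ ♛ ♚ ♝ ♞ ♜│8
7│· · ♟ · ♟ ♟ ♟ ♟│7
6│· ♟ · · · · · ·│6
5│· · · ♟ · · · ·│5
4│♟ · · · · ♙ · ·│4
3│· · ♘ ♙ · · · ♘│3
2│♙ ♙ ♙ ♗ ♙ · ♙ ♙│2
1│· ♖ · ♕ ♔ ♗ · ♖│1
  ─────────────────
  a b c d e f g h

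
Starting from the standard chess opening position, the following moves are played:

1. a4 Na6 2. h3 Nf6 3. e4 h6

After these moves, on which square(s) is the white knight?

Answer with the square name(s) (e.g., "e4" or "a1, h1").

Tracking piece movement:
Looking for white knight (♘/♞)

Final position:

  a b c d e f g h
  ─────────────────
8│♜ · ♝ ♛ ♚ ♝ · ♜│8
7│♟ ♟ ♟ ♟ ♟ ♟ ♟ ·│7
6│♞ · · · · ♞ · ♟│6
5│· · · · · · · ·│5
4│♙ · · · ♙ · · ·│4
3│· · · · · · · ♙│3
2│· ♙ ♙ ♙ · ♙ ♙ ·│2
1│♖ ♘ ♗ ♕ ♔ ♗ ♘ ♖│1
  ─────────────────
  a b c d e f g h


b1, g1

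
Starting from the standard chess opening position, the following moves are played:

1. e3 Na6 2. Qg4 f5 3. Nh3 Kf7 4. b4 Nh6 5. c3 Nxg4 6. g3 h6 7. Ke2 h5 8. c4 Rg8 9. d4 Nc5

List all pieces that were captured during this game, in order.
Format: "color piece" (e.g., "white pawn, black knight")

Tracking captures:
  Nxg4: captured white queen

white queen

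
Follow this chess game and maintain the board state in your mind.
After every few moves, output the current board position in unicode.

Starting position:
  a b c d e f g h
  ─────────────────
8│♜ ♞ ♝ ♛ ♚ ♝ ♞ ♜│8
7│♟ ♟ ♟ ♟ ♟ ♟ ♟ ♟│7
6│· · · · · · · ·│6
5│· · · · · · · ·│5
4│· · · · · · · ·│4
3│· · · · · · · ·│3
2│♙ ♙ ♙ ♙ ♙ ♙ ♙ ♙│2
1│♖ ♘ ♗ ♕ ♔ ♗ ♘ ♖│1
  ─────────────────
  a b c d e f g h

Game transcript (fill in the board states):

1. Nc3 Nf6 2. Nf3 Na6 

  a b c d e f g h
  ─────────────────
8│♜ · ♝ ♛ ♚ ♝ · ♜│8
7│♟ ♟ ♟ ♟ ♟ ♟ ♟ ♟│7
6│♞ · · · · ♞ · ·│6
5│· · · · · · · ·│5
4│· · · · · · · ·│4
3│· · ♘ · · ♘ · ·│3
2│♙ ♙ ♙ ♙ ♙ ♙ ♙ ♙│2
1│♖ · ♗ ♕ ♔ ♗ · ♖│1
  ─────────────────
  a b c d e f g h

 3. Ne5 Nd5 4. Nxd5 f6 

  a b c d e f g h
  ─────────────────
8│♜ · ♝ ♛ ♚ ♝ · ♜│8
7│♟ ♟ ♟ ♟ ♟ · ♟ ♟│7
6│♞ · · · · ♟ · ·│6
5│· · · ♘ ♘ · · ·│5
4│· · · · · · · ·│4
3│· · · · · · · ·│3
2│♙ ♙ ♙ ♙ ♙ ♙ ♙ ♙│2
1│♖ · ♗ ♕ ♔ ♗ · ♖│1
  ─────────────────
  a b c d e f g h

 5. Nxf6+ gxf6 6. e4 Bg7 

  a b c d e f g h
  ─────────────────
8│♜ · ♝ ♛ ♚ · · ♜│8
7│♟ ♟ ♟ ♟ ♟ · ♝ ♟│7
6│♞ · · · · ♟ · ·│6
5│· · · · ♘ · · ·│5
4│· · · · ♙ · · ·│4
3│· · · · · · · ·│3
2│♙ ♙ ♙ ♙ · ♙ ♙ ♙│2
1│♖ · ♗ ♕ ♔ ♗ · ♖│1
  ─────────────────
  a b c d e f g h

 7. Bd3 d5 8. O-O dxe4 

  a b c d e f g h
  ─────────────────
8│♜ · ♝ ♛ ♚ · · ♜│8
7│♟ ♟ ♟ · ♟ · ♝ ♟│7
6│♞ · · · · ♟ · ·│6
5│· · · · ♘ · · ·│5
4│· · · · ♟ · · ·│4
3│· · · ♗ · · · ·│3
2│♙ ♙ ♙ ♙ · ♙ ♙ ♙│2
1│♖ · ♗ ♕ · ♖ ♔ ·│1
  ─────────────────
  a b c d e f g h

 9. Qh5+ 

  a b c d e f g h
  ─────────────────
8│♜ · ♝ ♛ ♚ · · ♜│8
7│♟ ♟ ♟ · ♟ · ♝ ♟│7
6│♞ · · · · ♟ · ·│6
5│· · · · ♘ · · ♕│5
4│· · · · ♟ · · ·│4
3│· · · ♗ · · · ·│3
2│♙ ♙ ♙ ♙ · ♙ ♙ ♙│2
1│♖ · ♗ · · ♖ ♔ ·│1
  ─────────────────
  a b c d e f g h
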